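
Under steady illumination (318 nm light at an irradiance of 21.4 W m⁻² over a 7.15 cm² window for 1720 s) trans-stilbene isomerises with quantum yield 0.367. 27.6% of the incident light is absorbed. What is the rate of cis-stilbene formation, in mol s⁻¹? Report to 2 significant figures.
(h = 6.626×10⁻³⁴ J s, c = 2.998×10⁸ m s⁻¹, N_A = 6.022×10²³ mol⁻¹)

4.1×10⁻⁹ mol s⁻¹

Photon energy at 318 nm: hc/λ = (6.626×10⁻³⁴)(2.998×10⁸)/(318×10⁻⁹) = 6.247×10⁻¹⁹ J.
Energy delivered: (21.4 W m⁻²)(7.15×10⁻⁴ m²)(1720 s) = 26.32 J.
Photons incident: 26.32 / 6.247×10⁻¹⁹ = 4.213×10¹⁹, i.e. 4.213×10¹⁹/6.022×10²³ = 6.996×10⁻⁵ mol.
Photons absorbed: 0.276 × 6.996×10⁻⁵ = 1.931×10⁻⁵ mol.
Product formed: 0.367 × 1.931×10⁻⁵ = 7.087×10⁻⁶ mol.
Rate: 7.087×10⁻⁶ / 1720 s = 4.1×10⁻⁹ mol s⁻¹.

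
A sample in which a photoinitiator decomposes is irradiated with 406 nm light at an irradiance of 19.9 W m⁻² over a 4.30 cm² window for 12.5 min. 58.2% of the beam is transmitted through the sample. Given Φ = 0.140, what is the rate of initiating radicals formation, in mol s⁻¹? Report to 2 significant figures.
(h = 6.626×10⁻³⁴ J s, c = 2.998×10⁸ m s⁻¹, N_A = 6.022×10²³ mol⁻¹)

Photon energy at 406 nm: hc/λ = (6.626×10⁻³⁴)(2.998×10⁸)/(406×10⁻⁹) = 4.893×10⁻¹⁹ J.
Energy delivered: (19.9 W m⁻²)(4.30×10⁻⁴ m²)(750 s) = 6.418 J.
Photons incident: 6.418 / 4.893×10⁻¹⁹ = 1.312×10¹⁹, i.e. 1.312×10¹⁹/6.022×10²³ = 2.179×10⁻⁵ mol.
Fraction absorbed: 1 − 58.2/100 = 0.4180.
Photons absorbed: 0.4180 × 2.179×10⁻⁵ = 9.108×10⁻⁶ mol.
Product formed: 0.140 × 9.108×10⁻⁶ = 1.275×10⁻⁶ mol.
Rate: 1.275×10⁻⁶ / 750 s = 1.7×10⁻⁹ mol s⁻¹.

1.7×10⁻⁹ mol s⁻¹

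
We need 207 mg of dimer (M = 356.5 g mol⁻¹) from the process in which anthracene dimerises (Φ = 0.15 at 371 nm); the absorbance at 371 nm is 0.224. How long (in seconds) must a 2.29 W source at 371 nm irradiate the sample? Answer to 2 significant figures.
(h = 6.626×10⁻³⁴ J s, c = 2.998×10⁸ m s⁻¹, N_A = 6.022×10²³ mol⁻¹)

t ≈ 1400 s

Product: 207 mg / 356.5 g mol⁻¹ = 5.806×10⁻⁴ mol.
Photons that must be absorbed: 5.806×10⁻⁴ / 0.15 = 0.003871 mol.
Fraction absorbed: 1 − 10^(−0.224) = 0.4030.
Incident photons needed: 0.003871 / 0.4030 = 0.009605 mol.
Photon energy: hc/λ = 5.354×10⁻¹⁹ J; per mole, 3.224×10⁵ J mol⁻¹.
Energy required: 0.009605 × 3.224×10⁵ = 3097 J.
Time: 3097 J / 2.29 W = 1400 s.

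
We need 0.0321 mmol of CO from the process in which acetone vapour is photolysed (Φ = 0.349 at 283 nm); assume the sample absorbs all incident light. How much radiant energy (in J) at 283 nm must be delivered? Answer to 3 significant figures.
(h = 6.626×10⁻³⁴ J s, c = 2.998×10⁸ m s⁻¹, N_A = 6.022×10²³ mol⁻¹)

Product: 0.0321 mmol = 3.21×10⁻⁵ mol.
Photons that must be absorbed: 3.21×10⁻⁵ / 0.349 = 9.198×10⁻⁵ mol.
Photon energy: hc/λ = 7.019×10⁻¹⁹ J; per mole, 4.227×10⁵ J mol⁻¹.
Energy required: 9.198×10⁻⁵ × 4.227×10⁵ = 38.9 J.

38.9 J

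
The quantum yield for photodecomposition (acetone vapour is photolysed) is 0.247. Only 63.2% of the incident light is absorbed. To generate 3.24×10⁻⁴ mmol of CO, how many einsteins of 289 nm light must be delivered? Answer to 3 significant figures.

Product: 3.24×10⁻⁴ mmol = 3.24×10⁻⁷ mol.
Photons that must be absorbed: 3.24×10⁻⁷ / 0.247 = 1.312×10⁻⁶ mol.
Incident photons needed: 1.312×10⁻⁶ / 0.632 = 2.076×10⁻⁶ mol.

2.08×10⁻⁶ einstein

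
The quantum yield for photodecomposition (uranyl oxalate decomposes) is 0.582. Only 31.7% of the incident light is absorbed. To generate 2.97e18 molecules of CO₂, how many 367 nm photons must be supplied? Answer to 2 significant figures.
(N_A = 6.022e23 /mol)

1.6e19 photons

Product: 2.97e18 / 6.022e23 = 4.932e-6 mol.
Photons that must be absorbed: 4.932e-6 / 0.582 = 8.474e-6 mol.
Incident photons needed: 8.474e-6 / 0.317 = 2.673e-5 mol.
Photon count: 2.673e-5 × 6.022e23 = 1.6e19.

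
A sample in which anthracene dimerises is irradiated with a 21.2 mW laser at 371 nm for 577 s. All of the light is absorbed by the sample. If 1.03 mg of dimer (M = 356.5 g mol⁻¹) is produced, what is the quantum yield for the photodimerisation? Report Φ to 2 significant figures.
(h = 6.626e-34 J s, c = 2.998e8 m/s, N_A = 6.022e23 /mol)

Product: 1.03 mg / 356.5 g mol⁻¹ = 2.889e-6 mol.
Photon energy at 371 nm: hc/λ = (6.626e-34)(2.998e8)/(371e-9) = 5.354e-19 J.
Energy delivered: (21.2 mW)(577 s) = 12.23 J.
Photons incident: 12.23 / 5.354e-19 = 2.284e19, i.e. 2.284e19/6.022e23 = 3.793e-5 mol.
Φ = 2.889e-6 mol / 3.793e-5 mol photons = 0.076.

Φ = 0.076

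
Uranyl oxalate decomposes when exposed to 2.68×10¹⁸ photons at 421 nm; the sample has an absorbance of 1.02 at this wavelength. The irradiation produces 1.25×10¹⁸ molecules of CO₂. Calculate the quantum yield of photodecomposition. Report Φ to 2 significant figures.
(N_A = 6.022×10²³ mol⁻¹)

Product: 1.25×10¹⁸ / 6.022×10²³ = 2.076×10⁻⁶ mol.
Moles of photons: 2.68×10¹⁸ / 6.022×10²³ = 4.450×10⁻⁶ mol.
Fraction absorbed: 1 − 10^(−1.02) = 0.9045.
Photons absorbed: 0.9045 × 4.450×10⁻⁶ = 4.025×10⁻⁶ mol.
Φ = 2.076×10⁻⁶ mol / 4.025×10⁻⁶ mol photons = 0.52.

Φ = 0.52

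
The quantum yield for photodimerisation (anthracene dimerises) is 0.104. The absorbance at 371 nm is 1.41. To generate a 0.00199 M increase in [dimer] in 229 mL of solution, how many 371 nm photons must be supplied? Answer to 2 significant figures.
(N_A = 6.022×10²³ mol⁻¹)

Product: (0.00199 M)(0.229 L) = 4.557×10⁻⁴ mol.
Photons that must be absorbed: 4.557×10⁻⁴ / 0.104 = 0.004382 mol.
Fraction absorbed: 1 − 10^(−1.41) = 0.9611.
Incident photons needed: 0.004382 / 0.9611 = 0.004559 mol.
Photon count: 0.004559 × 6.022×10²³ = 2.7×10²¹.

2.7×10²¹ photons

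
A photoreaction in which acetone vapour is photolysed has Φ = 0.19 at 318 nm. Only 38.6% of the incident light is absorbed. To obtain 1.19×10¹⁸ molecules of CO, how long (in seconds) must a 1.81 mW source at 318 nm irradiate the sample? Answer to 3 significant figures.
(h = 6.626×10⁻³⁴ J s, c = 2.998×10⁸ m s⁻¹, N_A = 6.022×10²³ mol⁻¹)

t ≈ 5600 s

Product: 1.19×10¹⁸ / 6.022×10²³ = 1.976×10⁻⁶ mol.
Photons that must be absorbed: 1.976×10⁻⁶ / 0.19 = 1.040×10⁻⁵ mol.
Incident photons needed: 1.040×10⁻⁵ / 0.386 = 2.694×10⁻⁵ mol.
Photon energy: hc/λ = 6.247×10⁻¹⁹ J; per mole, 3.762×10⁵ J mol⁻¹.
Energy required: 2.694×10⁻⁵ × 3.762×10⁵ = 10.13 J.
Time: 10.13 J / 0.00181 W = 5600 s.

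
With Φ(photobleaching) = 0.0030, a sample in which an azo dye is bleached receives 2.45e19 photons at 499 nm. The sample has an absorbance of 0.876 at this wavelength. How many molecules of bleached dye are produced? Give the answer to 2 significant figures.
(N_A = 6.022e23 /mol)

6.4e16 molecules

Moles of photons: 2.45e19 / 6.022e23 = 4.068e-5 mol.
Fraction absorbed: 1 − 10^(−0.876) = 0.8670.
Photons absorbed: 0.8670 × 4.068e-5 = 3.527e-5 mol.
Product: Φ × n_abs = 0.0030 × 3.527e-5 = 1.058e-7 mol.
As a count: 1.058e-7 × 6.022e23 = 6.4e16.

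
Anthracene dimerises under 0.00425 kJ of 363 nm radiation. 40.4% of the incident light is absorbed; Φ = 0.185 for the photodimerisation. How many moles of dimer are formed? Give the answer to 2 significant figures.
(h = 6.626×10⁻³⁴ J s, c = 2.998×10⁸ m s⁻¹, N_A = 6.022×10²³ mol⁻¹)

Photon energy at 363 nm: hc/λ = (6.626×10⁻³⁴)(2.998×10⁸)/(363×10⁻⁹) = 5.472×10⁻¹⁹ J.
Incident energy: 0.00425 kJ = 4.25 J.
Photons incident: 4.25 / 5.472×10⁻¹⁹ = 7.767×10¹⁸, i.e. 7.767×10¹⁸/6.022×10²³ = 1.290×10⁻⁵ mol.
Photons absorbed: 0.404 × 1.290×10⁻⁵ = 5.212×10⁻⁶ mol.
Product: Φ × n_abs = 0.185 × 5.212×10⁻⁶ = 9.642×10⁻⁷ mol.

9.6×10⁻⁷ mol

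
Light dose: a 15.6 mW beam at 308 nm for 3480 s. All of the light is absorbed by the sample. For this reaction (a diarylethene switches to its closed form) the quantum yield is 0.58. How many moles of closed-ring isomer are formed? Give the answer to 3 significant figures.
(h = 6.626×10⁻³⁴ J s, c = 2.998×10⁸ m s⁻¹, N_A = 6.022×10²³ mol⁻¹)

Photon energy at 308 nm: hc/λ = (6.626×10⁻³⁴)(2.998×10⁸)/(308×10⁻⁹) = 6.450×10⁻¹⁹ J.
Energy delivered: (15.6 mW)(3480 s) = 54.29 J.
Photons incident: 54.29 / 6.450×10⁻¹⁹ = 8.417×10¹⁹, i.e. 8.417×10¹⁹/6.022×10²³ = 1.398×10⁻⁴ mol.
Product: Φ × n_abs = 0.58 × 1.398×10⁻⁴ = 8.108×10⁻⁵ mol.

8.11×10⁻⁵ mol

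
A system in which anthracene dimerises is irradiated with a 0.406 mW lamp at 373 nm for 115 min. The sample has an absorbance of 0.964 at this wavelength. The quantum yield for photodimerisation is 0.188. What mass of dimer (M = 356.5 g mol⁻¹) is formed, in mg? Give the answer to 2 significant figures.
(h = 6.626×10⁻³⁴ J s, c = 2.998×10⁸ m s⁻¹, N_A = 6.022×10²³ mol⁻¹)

0.52 mg

Photon energy at 373 nm: hc/λ = (6.626×10⁻³⁴)(2.998×10⁸)/(373×10⁻⁹) = 5.326×10⁻¹⁹ J.
Energy delivered: (0.406 mW)(6900 s) = 2.801 J.
Photons incident: 2.801 / 5.326×10⁻¹⁹ = 5.259×10¹⁸, i.e. 5.259×10¹⁸/6.022×10²³ = 8.733×10⁻⁶ mol.
Fraction absorbed: 1 − 10^(−0.964) = 0.8914.
Photons absorbed: 0.8914 × 8.733×10⁻⁶ = 7.785×10⁻⁶ mol.
Product: Φ × n_abs = 0.188 × 7.785×10⁻⁶ = 1.464×10⁻⁶ mol.
Mass: 1.464×10⁻⁶ × 356.5 = 5.219×10⁻⁴ g = 0.52 mg.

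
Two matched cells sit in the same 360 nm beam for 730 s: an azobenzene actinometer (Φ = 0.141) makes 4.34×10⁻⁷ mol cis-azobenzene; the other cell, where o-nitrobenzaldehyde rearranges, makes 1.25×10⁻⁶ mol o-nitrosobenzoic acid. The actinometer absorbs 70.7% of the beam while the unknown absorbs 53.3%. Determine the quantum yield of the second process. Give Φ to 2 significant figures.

Photons absorbed by the actinometer: 4.34×10⁻⁷ / 0.141 = 3.078×10⁻⁶ mol.
Incident flux: 3.078×10⁻⁶ / 0.707 = 4.354×10⁻⁶ einstein.
Absorbed by unknown: 0.533 × 4.354×10⁻⁶ = 2.321×10⁻⁶ mol.
Φ(unknown) = 1.25×10⁻⁶ / 2.321×10⁻⁶ = 0.54.

Φ = 0.54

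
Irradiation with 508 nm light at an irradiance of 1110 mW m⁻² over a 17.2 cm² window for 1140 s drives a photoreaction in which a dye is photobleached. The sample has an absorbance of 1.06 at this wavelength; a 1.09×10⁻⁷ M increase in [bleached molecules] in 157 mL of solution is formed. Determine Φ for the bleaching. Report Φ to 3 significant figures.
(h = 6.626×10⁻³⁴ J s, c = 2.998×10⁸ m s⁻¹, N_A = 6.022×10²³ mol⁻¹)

Product: (1.09×10⁻⁷ M)(0.157 L) = 1.711×10⁻⁸ mol.
Photon energy at 508 nm: hc/λ = (6.626×10⁻³⁴)(2.998×10⁸)/(508×10⁻⁹) = 3.910×10⁻¹⁹ J.
Energy delivered: (1110 mW m⁻²)(17.2×10⁻⁴ m²)(1140 s) = 2.176 J.
Photons incident: 2.176 / 3.910×10⁻¹⁹ = 5.565×10¹⁸, i.e. 5.565×10¹⁸/6.022×10²³ = 9.241×10⁻⁶ mol.
Fraction absorbed: 1 − 10^(−1.06) = 0.9129.
Photons absorbed: 0.9129 × 9.241×10⁻⁶ = 8.436×10⁻⁶ mol.
Φ = 1.711×10⁻⁸ mol / 8.436×10⁻⁶ mol photons = 0.00203.

Φ = 0.00203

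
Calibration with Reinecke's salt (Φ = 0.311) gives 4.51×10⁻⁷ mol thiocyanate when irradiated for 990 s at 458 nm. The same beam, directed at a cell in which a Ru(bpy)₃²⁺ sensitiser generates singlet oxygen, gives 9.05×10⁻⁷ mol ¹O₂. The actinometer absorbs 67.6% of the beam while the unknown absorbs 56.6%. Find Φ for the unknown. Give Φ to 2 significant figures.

Φ = 0.75

Photons absorbed by the actinometer: 4.51×10⁻⁷ / 0.311 = 1.450×10⁻⁶ mol.
Incident flux: 1.450×10⁻⁶ / 0.676 = 2.145×10⁻⁶ einstein.
Absorbed by unknown: 0.566 × 2.145×10⁻⁶ = 1.214×10⁻⁶ mol.
Φ(unknown) = 9.05×10⁻⁷ / 1.214×10⁻⁶ = 0.75.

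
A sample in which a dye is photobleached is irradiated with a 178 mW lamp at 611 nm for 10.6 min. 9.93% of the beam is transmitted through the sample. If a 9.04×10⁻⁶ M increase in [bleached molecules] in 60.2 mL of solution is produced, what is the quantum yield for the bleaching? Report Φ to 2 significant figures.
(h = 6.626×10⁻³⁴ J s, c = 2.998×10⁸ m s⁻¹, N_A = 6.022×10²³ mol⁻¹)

Product: (9.04×10⁻⁶ M)(0.0602 L) = 5.442×10⁻⁷ mol.
Photon energy at 611 nm: hc/λ = (6.626×10⁻³⁴)(2.998×10⁸)/(611×10⁻⁹) = 3.251×10⁻¹⁹ J.
Energy delivered: (178 mW)(636 s) = 113.2 J.
Photons incident: 113.2 / 3.251×10⁻¹⁹ = 3.482×10²⁰, i.e. 3.482×10²⁰/6.022×10²³ = 5.782×10⁻⁴ mol.
Fraction absorbed: 1 − 9.93/100 = 0.9007.
Photons absorbed: 0.9007 × 5.782×10⁻⁴ = 5.208×10⁻⁴ mol.
Φ = 5.442×10⁻⁷ mol / 5.208×10⁻⁴ mol photons = 0.0010.

Φ = 0.0010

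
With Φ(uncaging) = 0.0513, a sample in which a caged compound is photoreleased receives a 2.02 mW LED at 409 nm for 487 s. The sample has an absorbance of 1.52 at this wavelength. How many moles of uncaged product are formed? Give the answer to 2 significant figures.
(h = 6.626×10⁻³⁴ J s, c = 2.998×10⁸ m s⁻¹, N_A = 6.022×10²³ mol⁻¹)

Photon energy at 409 nm: hc/λ = (6.626×10⁻³⁴)(2.998×10⁸)/(409×10⁻⁹) = 4.857×10⁻¹⁹ J.
Energy delivered: (2.02 mW)(487 s) = 0.9837 J.
Photons incident: 0.9837 / 4.857×10⁻¹⁹ = 2.025×10¹⁸, i.e. 2.025×10¹⁸/6.022×10²³ = 3.363×10⁻⁶ mol.
Fraction absorbed: 1 − 10^(−1.52) = 0.9698.
Photons absorbed: 0.9698 × 3.363×10⁻⁶ = 3.261×10⁻⁶ mol.
Product: Φ × n_abs = 0.0513 × 3.261×10⁻⁶ = 1.673×10⁻⁷ mol.

1.7×10⁻⁷ mol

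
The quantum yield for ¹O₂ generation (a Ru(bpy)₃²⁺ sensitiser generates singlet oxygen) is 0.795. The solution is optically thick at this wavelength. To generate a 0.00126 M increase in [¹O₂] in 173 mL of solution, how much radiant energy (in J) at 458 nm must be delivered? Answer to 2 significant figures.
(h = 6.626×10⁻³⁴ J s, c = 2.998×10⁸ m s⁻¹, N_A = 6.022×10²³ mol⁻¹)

Product: (0.00126 M)(0.173 L) = 2.180×10⁻⁴ mol.
Photons that must be absorbed: 2.180×10⁻⁴ / 0.795 = 2.742×10⁻⁴ mol.
Photon energy: hc/λ = 4.337×10⁻¹⁹ J; per mole, 2.612×10⁵ J mol⁻¹.
Energy required: 2.742×10⁻⁴ × 2.612×10⁵ = 72 J.

72 J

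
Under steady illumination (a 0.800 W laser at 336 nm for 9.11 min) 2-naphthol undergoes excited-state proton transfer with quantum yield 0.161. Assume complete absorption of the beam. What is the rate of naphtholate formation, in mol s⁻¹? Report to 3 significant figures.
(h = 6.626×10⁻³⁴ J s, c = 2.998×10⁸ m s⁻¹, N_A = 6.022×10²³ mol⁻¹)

Photon energy at 336 nm: hc/λ = (6.626×10⁻³⁴)(2.998×10⁸)/(336×10⁻⁹) = 5.912×10⁻¹⁹ J.
Energy delivered: (0.800 W)(546.6 s) = 437.3 J.
Photons incident: 437.3 / 5.912×10⁻¹⁹ = 7.397×10²⁰, i.e. 7.397×10²⁰/6.022×10²³ = 0.001228 mol.
Product formed: 0.161 × 0.001228 = 1.977×10⁻⁴ mol.
Rate: 1.977×10⁻⁴ / 546.6 s = 3.62×10⁻⁷ mol s⁻¹.

3.62×10⁻⁷ mol s⁻¹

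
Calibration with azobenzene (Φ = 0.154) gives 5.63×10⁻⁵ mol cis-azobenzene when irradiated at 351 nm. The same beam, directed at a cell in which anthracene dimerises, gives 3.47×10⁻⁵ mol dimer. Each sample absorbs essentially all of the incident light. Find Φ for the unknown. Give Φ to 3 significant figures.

Φ = 0.0949

Photons absorbed by the actinometer: 5.63×10⁻⁵ / 0.154 = 3.656×10⁻⁴ mol.
Φ(unknown) = 3.47×10⁻⁵ / 3.656×10⁻⁴ = 0.0949.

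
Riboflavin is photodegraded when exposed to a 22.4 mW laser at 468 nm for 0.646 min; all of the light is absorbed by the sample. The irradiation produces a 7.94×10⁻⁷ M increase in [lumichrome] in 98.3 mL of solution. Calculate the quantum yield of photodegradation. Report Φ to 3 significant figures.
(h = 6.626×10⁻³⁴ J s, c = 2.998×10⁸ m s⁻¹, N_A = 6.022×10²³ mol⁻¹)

Product: (7.94×10⁻⁷ M)(0.0983 L) = 7.805×10⁻⁸ mol.
Photon energy at 468 nm: hc/λ = (6.626×10⁻³⁴)(2.998×10⁸)/(468×10⁻⁹) = 4.245×10⁻¹⁹ J.
Energy delivered: (22.4 mW)(38.76 s) = 0.8682 J.
Photons incident: 0.8682 / 4.245×10⁻¹⁹ = 2.045×10¹⁸, i.e. 2.045×10¹⁸/6.022×10²³ = 3.396×10⁻⁶ mol.
Φ = 7.805×10⁻⁸ mol / 3.396×10⁻⁶ mol photons = 0.0230.

Φ = 0.0230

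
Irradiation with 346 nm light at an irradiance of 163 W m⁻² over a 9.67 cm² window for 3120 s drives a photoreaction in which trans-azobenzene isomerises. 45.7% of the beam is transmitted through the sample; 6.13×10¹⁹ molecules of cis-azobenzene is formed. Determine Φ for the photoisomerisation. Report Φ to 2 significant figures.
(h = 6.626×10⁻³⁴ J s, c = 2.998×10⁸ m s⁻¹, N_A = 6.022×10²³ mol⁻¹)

Product: 6.13×10¹⁹ / 6.022×10²³ = 1.018×10⁻⁴ mol.
Photon energy at 346 nm: hc/λ = (6.626×10⁻³⁴)(2.998×10⁸)/(346×10⁻⁹) = 5.741×10⁻¹⁹ J.
Energy delivered: (163 W m⁻²)(9.67×10⁻⁴ m²)(3120 s) = 491.8 J.
Photons incident: 491.8 / 5.741×10⁻¹⁹ = 8.566×10²⁰, i.e. 8.566×10²⁰/6.022×10²³ = 0.001422 mol.
Fraction absorbed: 1 − 45.7/100 = 0.5430.
Photons absorbed: 0.5430 × 0.001422 = 7.721×10⁻⁴ mol.
Φ = 1.018×10⁻⁴ mol / 7.721×10⁻⁴ mol photons = 0.13.

Φ = 0.13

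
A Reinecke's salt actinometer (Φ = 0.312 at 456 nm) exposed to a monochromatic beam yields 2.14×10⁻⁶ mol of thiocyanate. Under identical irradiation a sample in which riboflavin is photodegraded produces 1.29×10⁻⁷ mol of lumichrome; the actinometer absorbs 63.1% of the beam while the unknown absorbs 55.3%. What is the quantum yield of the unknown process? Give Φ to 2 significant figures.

Photons absorbed by the actinometer: 2.14×10⁻⁶ / 0.312 = 6.859×10⁻⁶ mol.
Incident flux: 6.859×10⁻⁶ / 0.631 = 1.087×10⁻⁵ einstein.
Absorbed by unknown: 0.553 × 1.087×10⁻⁵ = 6.011×10⁻⁶ mol.
Φ(unknown) = 1.29×10⁻⁷ / 6.011×10⁻⁶ = 0.021.

Φ = 0.021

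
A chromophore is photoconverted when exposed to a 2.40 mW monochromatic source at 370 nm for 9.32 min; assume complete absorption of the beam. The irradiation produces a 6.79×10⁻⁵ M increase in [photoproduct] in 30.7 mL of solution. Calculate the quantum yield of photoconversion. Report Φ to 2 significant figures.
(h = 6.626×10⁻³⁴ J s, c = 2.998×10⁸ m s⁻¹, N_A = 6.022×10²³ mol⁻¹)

Product: (6.79×10⁻⁵ M)(0.0307 L) = 2.085×10⁻⁶ mol.
Photon energy at 370 nm: hc/λ = (6.626×10⁻³⁴)(2.998×10⁸)/(370×10⁻⁹) = 5.369×10⁻¹⁹ J.
Energy delivered: (2.40 mW)(559.2 s) = 1.342 J.
Photons incident: 1.342 / 5.369×10⁻¹⁹ = 2.500×10¹⁸, i.e. 2.500×10¹⁸/6.022×10²³ = 4.151×10⁻⁶ mol.
Φ = 2.085×10⁻⁶ mol / 4.151×10⁻⁶ mol photons = 0.50.

Φ = 0.50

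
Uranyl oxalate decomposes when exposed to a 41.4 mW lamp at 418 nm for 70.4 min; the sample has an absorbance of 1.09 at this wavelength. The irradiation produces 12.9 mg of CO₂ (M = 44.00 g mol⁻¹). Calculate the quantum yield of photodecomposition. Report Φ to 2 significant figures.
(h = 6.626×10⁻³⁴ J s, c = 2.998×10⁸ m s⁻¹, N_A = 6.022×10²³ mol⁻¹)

Φ = 0.52

Product: 12.9 mg / 44.00 g mol⁻¹ = 2.932×10⁻⁴ mol.
Photon energy at 418 nm: hc/λ = (6.626×10⁻³⁴)(2.998×10⁸)/(418×10⁻⁹) = 4.752×10⁻¹⁹ J.
Energy delivered: (41.4 mW)(4224 s) = 174.9 J.
Photons incident: 174.9 / 4.752×10⁻¹⁹ = 3.681×10²⁰, i.e. 3.681×10²⁰/6.022×10²³ = 6.113×10⁻⁴ mol.
Fraction absorbed: 1 − 10^(−1.09) = 0.9187.
Photons absorbed: 0.9187 × 6.113×10⁻⁴ = 5.616×10⁻⁴ mol.
Φ = 2.932×10⁻⁴ mol / 5.616×10⁻⁴ mol photons = 0.52.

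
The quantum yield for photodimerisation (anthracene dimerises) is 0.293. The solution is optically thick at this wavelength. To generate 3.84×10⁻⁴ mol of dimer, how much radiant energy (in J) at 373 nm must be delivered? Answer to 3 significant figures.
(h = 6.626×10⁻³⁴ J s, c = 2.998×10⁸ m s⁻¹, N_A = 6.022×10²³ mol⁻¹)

420 J

Photons that must be absorbed: 3.84×10⁻⁴ / 0.293 = 0.001311 mol.
Photon energy: hc/λ = 5.326×10⁻¹⁹ J; per mole, 3.207×10⁵ J mol⁻¹.
Energy required: 0.001311 × 3.207×10⁵ = 420 J.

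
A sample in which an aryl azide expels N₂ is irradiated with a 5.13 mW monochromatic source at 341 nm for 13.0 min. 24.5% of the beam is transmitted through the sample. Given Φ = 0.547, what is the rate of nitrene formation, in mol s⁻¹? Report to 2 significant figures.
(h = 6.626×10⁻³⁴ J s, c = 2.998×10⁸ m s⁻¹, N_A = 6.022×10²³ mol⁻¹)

Photon energy at 341 nm: hc/λ = (6.626×10⁻³⁴)(2.998×10⁸)/(341×10⁻⁹) = 5.825×10⁻¹⁹ J.
Energy delivered: (5.13 mW)(780 s) = 4.001 J.
Photons incident: 4.001 / 5.825×10⁻¹⁹ = 6.869×10¹⁸, i.e. 6.869×10¹⁸/6.022×10²³ = 1.141×10⁻⁵ mol.
Fraction absorbed: 1 − 24.5/100 = 0.7550.
Photons absorbed: 0.7550 × 1.141×10⁻⁵ = 8.615×10⁻⁶ mol.
Product formed: 0.547 × 8.615×10⁻⁶ = 4.712×10⁻⁶ mol.
Rate: 4.712×10⁻⁶ / 780 s = 6.0×10⁻⁹ mol s⁻¹.

6.0×10⁻⁹ mol s⁻¹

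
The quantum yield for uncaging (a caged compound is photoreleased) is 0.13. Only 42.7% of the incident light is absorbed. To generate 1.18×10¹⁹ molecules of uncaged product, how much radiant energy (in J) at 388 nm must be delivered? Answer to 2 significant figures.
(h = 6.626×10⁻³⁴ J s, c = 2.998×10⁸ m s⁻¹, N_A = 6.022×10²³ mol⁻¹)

110 J

Product: 1.18×10¹⁹ / 6.022×10²³ = 1.959×10⁻⁵ mol.
Photons that must be absorbed: 1.959×10⁻⁵ / 0.13 = 1.507×10⁻⁴ mol.
Incident photons needed: 1.507×10⁻⁴ / 0.427 = 3.529×10⁻⁴ mol.
Photon energy: hc/λ = 5.120×10⁻¹⁹ J; per mole, 3.083×10⁵ J mol⁻¹.
Energy required: 3.529×10⁻⁴ × 3.083×10⁵ = 110 J.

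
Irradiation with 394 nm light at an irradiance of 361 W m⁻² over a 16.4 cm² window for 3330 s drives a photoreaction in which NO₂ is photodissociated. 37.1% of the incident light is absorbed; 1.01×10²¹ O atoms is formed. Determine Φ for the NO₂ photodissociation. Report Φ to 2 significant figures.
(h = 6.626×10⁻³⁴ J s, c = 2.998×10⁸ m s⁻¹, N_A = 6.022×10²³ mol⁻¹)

Φ = 0.70

Product: 1.01×10²¹ / 6.022×10²³ = 0.001677 mol.
Photon energy at 394 nm: hc/λ = (6.626×10⁻³⁴)(2.998×10⁸)/(394×10⁻⁹) = 5.042×10⁻¹⁹ J.
Energy delivered: (361 W m⁻²)(16.4×10⁻⁴ m²)(3330 s) = 1971 J.
Photons incident: 1971 / 5.042×10⁻¹⁹ = 3.909×10²¹, i.e. 3.909×10²¹/6.022×10²³ = 0.006491 mol.
Photons absorbed: 0.371 × 0.006491 = 0.002408 mol.
Φ = 0.001677 mol / 0.002408 mol photons = 0.70.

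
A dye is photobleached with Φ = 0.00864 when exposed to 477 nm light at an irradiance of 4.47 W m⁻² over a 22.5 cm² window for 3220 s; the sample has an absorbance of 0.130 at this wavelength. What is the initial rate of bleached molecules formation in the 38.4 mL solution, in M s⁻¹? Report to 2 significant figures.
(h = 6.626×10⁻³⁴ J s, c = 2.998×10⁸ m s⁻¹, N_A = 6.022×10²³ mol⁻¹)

2.3×10⁻⁹ M s⁻¹

Photon energy at 477 nm: hc/λ = (6.626×10⁻³⁴)(2.998×10⁸)/(477×10⁻⁹) = 4.165×10⁻¹⁹ J.
Energy delivered: (4.47 W m⁻²)(22.5×10⁻⁴ m²)(3220 s) = 32.39 J.
Photons incident: 32.39 / 4.165×10⁻¹⁹ = 7.777×10¹⁹, i.e. 7.777×10¹⁹/6.022×10²³ = 1.291×10⁻⁴ mol.
Fraction absorbed: 1 − 10^(−0.130) = 0.2587.
Photons absorbed: 0.2587 × 1.291×10⁻⁴ = 3.340×10⁻⁵ mol.
Product formed: 0.00864 × 3.340×10⁻⁵ = 2.886×10⁻⁷ mol.
Rate: 2.886×10⁻⁷ mol / (3220 s × 0.0384 L) = 2.3×10⁻⁹ M s⁻¹.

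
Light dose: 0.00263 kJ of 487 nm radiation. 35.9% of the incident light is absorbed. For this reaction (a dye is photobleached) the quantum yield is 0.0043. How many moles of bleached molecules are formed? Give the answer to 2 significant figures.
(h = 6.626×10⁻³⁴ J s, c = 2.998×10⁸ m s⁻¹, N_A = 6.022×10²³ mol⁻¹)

1.7×10⁻⁸ mol

Photon energy at 487 nm: hc/λ = (6.626×10⁻³⁴)(2.998×10⁸)/(487×10⁻⁹) = 4.079×10⁻¹⁹ J.
Incident energy: 0.00263 kJ = 2.63 J.
Photons incident: 2.63 / 4.079×10⁻¹⁹ = 6.448×10¹⁸, i.e. 6.448×10¹⁸/6.022×10²³ = 1.071×10⁻⁵ mol.
Photons absorbed: 0.359 × 1.071×10⁻⁵ = 3.845×10⁻⁶ mol.
Product: Φ × n_abs = 0.0043 × 3.845×10⁻⁶ = 1.653×10⁻⁸ mol.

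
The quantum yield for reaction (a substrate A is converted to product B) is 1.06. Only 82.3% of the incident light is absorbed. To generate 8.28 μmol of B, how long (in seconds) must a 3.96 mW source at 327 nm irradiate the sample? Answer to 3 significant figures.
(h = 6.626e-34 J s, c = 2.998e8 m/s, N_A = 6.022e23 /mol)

Product: 8.28 μmol = 8.28e-6 mol.
Photons that must be absorbed: 8.28e-6 / 1.06 = 7.811e-6 mol.
Incident photons needed: 7.811e-6 / 0.823 = 9.491e-6 mol.
Photon energy: hc/λ = 6.075e-19 J; per mole, 3.658e5 J mol⁻¹.
Energy required: 9.491e-6 × 3.658e5 = 3.472 J.
Time: 3.472 J / 0.00396 W = 877 s.

t ≈ 877 s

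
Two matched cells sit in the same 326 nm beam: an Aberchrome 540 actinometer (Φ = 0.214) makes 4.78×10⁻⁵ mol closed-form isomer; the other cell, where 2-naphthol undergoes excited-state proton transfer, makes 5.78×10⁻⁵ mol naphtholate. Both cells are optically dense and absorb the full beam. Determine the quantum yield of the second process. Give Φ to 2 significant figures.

Photons absorbed by the actinometer: 4.78×10⁻⁵ / 0.214 = 2.234×10⁻⁴ mol.
Φ(unknown) = 5.78×10⁻⁵ / 2.234×10⁻⁴ = 0.26.

Φ = 0.26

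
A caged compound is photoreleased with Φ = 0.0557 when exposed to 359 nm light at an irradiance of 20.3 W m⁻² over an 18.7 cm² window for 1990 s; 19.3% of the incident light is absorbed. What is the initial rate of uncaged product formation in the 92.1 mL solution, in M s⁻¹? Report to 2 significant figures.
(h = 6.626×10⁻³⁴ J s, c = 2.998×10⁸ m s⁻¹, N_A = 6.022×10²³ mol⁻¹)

1.3×10⁻⁸ M s⁻¹

Photon energy at 359 nm: hc/λ = (6.626×10⁻³⁴)(2.998×10⁸)/(359×10⁻⁹) = 5.533×10⁻¹⁹ J.
Energy delivered: (20.3 W m⁻²)(18.7×10⁻⁴ m²)(1990 s) = 75.54 J.
Photons incident: 75.54 / 5.533×10⁻¹⁹ = 1.365×10²⁰, i.e. 1.365×10²⁰/6.022×10²³ = 2.267×10⁻⁴ mol.
Photons absorbed: 0.193 × 2.267×10⁻⁴ = 4.375×10⁻⁵ mol.
Product formed: 0.0557 × 4.375×10⁻⁵ = 2.437×10⁻⁶ mol.
Rate: 2.437×10⁻⁶ mol / (1990 s × 0.0921 L) = 1.3×10⁻⁸ M s⁻¹.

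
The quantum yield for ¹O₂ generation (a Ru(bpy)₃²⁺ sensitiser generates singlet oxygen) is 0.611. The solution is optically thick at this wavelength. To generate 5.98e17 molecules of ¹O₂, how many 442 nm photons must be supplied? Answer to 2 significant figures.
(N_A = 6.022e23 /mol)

Product: 5.98e17 / 6.022e23 = 9.930e-7 mol.
Photons that must be absorbed: 9.930e-7 / 0.611 = 1.625e-6 mol.
Photon count: 1.625e-6 × 6.022e23 = 9.8e17.

9.8e17 photons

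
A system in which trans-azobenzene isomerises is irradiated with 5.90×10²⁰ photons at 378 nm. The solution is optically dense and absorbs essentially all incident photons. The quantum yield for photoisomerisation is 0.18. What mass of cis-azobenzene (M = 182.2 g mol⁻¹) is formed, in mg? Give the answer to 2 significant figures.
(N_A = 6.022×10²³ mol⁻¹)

Moles of photons: 5.90×10²⁰ / 6.022×10²³ = 9.797×10⁻⁴ mol.
Product: Φ × n_abs = 0.18 × 9.797×10⁻⁴ = 1.763×10⁻⁴ mol.
Mass: 1.763×10⁻⁴ × 182.2 = 0.03212 g = 32 mg.

32 mg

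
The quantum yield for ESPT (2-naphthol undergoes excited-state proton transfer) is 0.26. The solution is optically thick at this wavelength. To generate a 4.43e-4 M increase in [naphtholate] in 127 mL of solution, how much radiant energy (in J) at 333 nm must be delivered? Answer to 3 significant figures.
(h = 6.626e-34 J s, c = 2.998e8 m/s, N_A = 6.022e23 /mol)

77.7 J

Product: (4.43e-4 M)(0.127 L) = 5.626e-5 mol.
Photons that must be absorbed: 5.626e-5 / 0.26 = 2.164e-4 mol.
Photon energy: hc/λ = 5.965e-19 J; per mole, 3.592e5 J mol⁻¹.
Energy required: 2.164e-4 × 3.592e5 = 77.7 J.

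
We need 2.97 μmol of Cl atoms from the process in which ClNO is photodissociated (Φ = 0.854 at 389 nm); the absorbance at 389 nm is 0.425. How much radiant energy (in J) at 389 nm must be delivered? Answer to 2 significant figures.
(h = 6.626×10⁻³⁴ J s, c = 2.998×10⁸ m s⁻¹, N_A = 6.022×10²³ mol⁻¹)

1.7 J

Product: 2.97 μmol = 2.97×10⁻⁶ mol.
Photons that must be absorbed: 2.97×10⁻⁶ / 0.854 = 3.478×10⁻⁶ mol.
Fraction absorbed: 1 − 10^(−0.425) = 0.6242.
Incident photons needed: 3.478×10⁻⁶ / 0.6242 = 5.572×10⁻⁶ mol.
Photon energy: hc/λ = 5.107×10⁻¹⁹ J; per mole, 3.075×10⁵ J mol⁻¹.
Energy required: 5.572×10⁻⁶ × 3.075×10⁵ = 1.7 J.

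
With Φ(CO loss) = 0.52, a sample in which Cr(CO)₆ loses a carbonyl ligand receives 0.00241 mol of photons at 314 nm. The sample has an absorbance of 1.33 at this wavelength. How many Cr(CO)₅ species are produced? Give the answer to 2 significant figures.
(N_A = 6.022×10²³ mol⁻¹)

Fraction absorbed: 1 − 10^(−1.33) = 0.9532.
Photons absorbed: 0.9532 × 0.00241 = 0.002297 mol.
Product: Φ × n_abs = 0.52 × 0.002297 = 0.001194 mol.
As a count: 0.001194 × 6.022×10²³ = 7.2×10²⁰.

7.2×10²⁰ species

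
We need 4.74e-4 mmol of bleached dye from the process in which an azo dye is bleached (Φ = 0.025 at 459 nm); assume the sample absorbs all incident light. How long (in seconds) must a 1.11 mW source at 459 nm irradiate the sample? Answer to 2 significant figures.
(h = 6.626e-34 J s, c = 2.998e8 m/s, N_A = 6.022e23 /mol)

Product: 4.74e-4 mmol = 4.74e-7 mol.
Photons that must be absorbed: 4.74e-7 / 0.025 = 1.896e-5 mol.
Photon energy: hc/λ = 4.328e-19 J; per mole, 2.606e5 J mol⁻¹.
Energy required: 1.896e-5 × 2.606e5 = 4.941 J.
Time: 4.941 J / 0.00111 W = 4500 s.

t ≈ 4500 s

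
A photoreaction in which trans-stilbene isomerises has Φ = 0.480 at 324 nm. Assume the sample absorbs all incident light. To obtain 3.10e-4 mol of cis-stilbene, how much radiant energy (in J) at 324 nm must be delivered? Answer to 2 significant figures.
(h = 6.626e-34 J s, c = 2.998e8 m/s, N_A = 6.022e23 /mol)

Photons that must be absorbed: 3.10e-4 / 0.480 = 6.458e-4 mol.
Photon energy: hc/λ = 6.131e-19 J; per mole, 3.692e5 J mol⁻¹.
Energy required: 6.458e-4 × 3.692e5 = 240 J.

240 J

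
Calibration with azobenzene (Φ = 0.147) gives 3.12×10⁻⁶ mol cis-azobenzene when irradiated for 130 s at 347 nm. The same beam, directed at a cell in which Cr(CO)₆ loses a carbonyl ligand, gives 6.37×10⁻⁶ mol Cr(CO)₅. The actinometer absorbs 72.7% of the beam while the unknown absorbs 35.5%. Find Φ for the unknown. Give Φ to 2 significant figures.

Photons absorbed by the actinometer: 3.12×10⁻⁶ / 0.147 = 2.122×10⁻⁵ mol.
Incident flux: 2.122×10⁻⁵ / 0.727 = 2.919×10⁻⁵ einstein.
Absorbed by unknown: 0.355 × 2.919×10⁻⁵ = 1.036×10⁻⁵ mol.
Φ(unknown) = 6.37×10⁻⁶ / 1.036×10⁻⁵ = 0.61.

Φ = 0.61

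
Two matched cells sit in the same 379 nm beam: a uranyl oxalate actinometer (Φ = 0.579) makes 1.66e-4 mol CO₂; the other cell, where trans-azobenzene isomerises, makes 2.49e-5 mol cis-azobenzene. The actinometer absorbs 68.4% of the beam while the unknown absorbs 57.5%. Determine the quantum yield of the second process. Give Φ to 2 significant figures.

Φ = 0.10

Photons absorbed by the actinometer: 1.66e-4 / 0.579 = 2.867e-4 mol.
Incident flux: 2.867e-4 / 0.684 = 4.192e-4 einstein.
Absorbed by unknown: 0.575 × 4.192e-4 = 2.410e-4 mol.
Φ(unknown) = 2.49e-5 / 2.410e-4 = 0.10.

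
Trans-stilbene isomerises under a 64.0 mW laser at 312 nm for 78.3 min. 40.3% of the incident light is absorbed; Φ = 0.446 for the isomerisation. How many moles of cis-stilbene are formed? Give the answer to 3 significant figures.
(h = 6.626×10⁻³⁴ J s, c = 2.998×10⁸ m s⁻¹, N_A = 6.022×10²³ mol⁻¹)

1.41×10⁻⁴ mol

Photon energy at 312 nm: hc/λ = (6.626×10⁻³⁴)(2.998×10⁸)/(312×10⁻⁹) = 6.367×10⁻¹⁹ J.
Energy delivered: (64.0 mW)(4698 s) = 300.7 J.
Photons incident: 300.7 / 6.367×10⁻¹⁹ = 4.723×10²⁰, i.e. 4.723×10²⁰/6.022×10²³ = 7.843×10⁻⁴ mol.
Photons absorbed: 0.403 × 7.843×10⁻⁴ = 3.161×10⁻⁴ mol.
Product: Φ × n_abs = 0.446 × 3.161×10⁻⁴ = 1.410×10⁻⁴ mol.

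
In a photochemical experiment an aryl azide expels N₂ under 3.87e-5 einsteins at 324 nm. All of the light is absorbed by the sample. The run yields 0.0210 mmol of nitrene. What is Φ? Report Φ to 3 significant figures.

Product: 0.0210 mmol = 2.10e-5 mol.
Φ = 2.10e-5 mol / 3.87e-5 mol photons = 0.543.

Φ = 0.543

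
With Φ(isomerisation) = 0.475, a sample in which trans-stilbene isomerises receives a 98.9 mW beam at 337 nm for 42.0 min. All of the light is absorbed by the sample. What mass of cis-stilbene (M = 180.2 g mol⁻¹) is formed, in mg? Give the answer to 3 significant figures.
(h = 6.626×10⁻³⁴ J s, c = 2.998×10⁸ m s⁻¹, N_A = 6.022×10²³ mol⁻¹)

60.1 mg

Photon energy at 337 nm: hc/λ = (6.626×10⁻³⁴)(2.998×10⁸)/(337×10⁻⁹) = 5.895×10⁻¹⁹ J.
Energy delivered: (98.9 mW)(2520 s) = 249.2 J.
Photons incident: 249.2 / 5.895×10⁻¹⁹ = 4.227×10²⁰, i.e. 4.227×10²⁰/6.022×10²³ = 7.019×10⁻⁴ mol.
Product: Φ × n_abs = 0.475 × 7.019×10⁻⁴ = 3.334×10⁻⁴ mol.
Mass: 3.334×10⁻⁴ × 180.2 = 0.06008 g = 60.1 mg.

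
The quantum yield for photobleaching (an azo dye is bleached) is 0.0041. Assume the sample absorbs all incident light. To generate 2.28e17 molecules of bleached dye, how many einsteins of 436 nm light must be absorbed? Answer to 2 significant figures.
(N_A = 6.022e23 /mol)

Product: 2.28e17 / 6.022e23 = 3.786e-7 mol.
Photons that must be absorbed: 3.786e-7 / 0.0041 = 9.234e-5 mol.

9.2e-5 einstein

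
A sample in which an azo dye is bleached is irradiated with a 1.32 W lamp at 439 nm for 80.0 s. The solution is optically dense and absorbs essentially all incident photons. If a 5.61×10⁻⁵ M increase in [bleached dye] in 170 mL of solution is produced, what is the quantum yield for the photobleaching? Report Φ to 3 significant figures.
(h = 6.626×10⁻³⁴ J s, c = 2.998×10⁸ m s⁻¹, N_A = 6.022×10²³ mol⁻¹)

Product: (5.61×10⁻⁵ M)(0.17 L) = 9.537×10⁻⁶ mol.
Photon energy at 439 nm: hc/λ = (6.626×10⁻³⁴)(2.998×10⁸)/(439×10⁻⁹) = 4.525×10⁻¹⁹ J.
Energy delivered: (1.32 W)(80 s) = 105.6 J.
Photons incident: 105.6 / 4.525×10⁻¹⁹ = 2.334×10²⁰, i.e. 2.334×10²⁰/6.022×10²³ = 3.876×10⁻⁴ mol.
Φ = 9.537×10⁻⁶ mol / 3.876×10⁻⁴ mol photons = 0.0246.

Φ = 0.0246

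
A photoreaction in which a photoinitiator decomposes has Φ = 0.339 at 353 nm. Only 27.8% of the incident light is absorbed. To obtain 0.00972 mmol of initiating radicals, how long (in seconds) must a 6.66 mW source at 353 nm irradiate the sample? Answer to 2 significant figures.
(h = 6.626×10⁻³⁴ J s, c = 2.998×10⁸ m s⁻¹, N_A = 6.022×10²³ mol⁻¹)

Product: 0.00972 mmol = 9.72×10⁻⁶ mol.
Photons that must be absorbed: 9.72×10⁻⁶ / 0.339 = 2.867×10⁻⁵ mol.
Incident photons needed: 2.867×10⁻⁵ / 0.278 = 1.031×10⁻⁴ mol.
Photon energy: hc/λ = 5.627×10⁻¹⁹ J; per mole, 3.389×10⁵ J mol⁻¹.
Energy required: 1.031×10⁻⁴ × 3.389×10⁵ = 34.94 J.
Time: 34.94 J / 0.00666 W = 5200 s.

t ≈ 5200 s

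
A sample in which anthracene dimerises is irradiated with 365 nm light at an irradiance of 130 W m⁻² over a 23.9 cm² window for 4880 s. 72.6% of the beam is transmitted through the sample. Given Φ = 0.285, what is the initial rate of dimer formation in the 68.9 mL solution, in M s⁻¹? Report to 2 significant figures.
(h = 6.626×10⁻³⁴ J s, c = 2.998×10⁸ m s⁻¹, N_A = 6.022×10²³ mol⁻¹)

Photon energy at 365 nm: hc/λ = (6.626×10⁻³⁴)(2.998×10⁸)/(365×10⁻⁹) = 5.442×10⁻¹⁹ J.
Energy delivered: (130 W m⁻²)(23.9×10⁻⁴ m²)(4880 s) = 1516 J.
Photons incident: 1516 / 5.442×10⁻¹⁹ = 2.786×10²¹, i.e. 2.786×10²¹/6.022×10²³ = 0.004626 mol.
Fraction absorbed: 1 − 72.6/100 = 0.2740.
Photons absorbed: 0.2740 × 0.004626 = 0.001268 mol.
Product formed: 0.285 × 0.001268 = 3.614×10⁻⁴ mol.
Rate: 3.614×10⁻⁴ mol / (4880 s × 0.0689 L) = 1.1×10⁻⁶ M s⁻¹.

1.1×10⁻⁶ M s⁻¹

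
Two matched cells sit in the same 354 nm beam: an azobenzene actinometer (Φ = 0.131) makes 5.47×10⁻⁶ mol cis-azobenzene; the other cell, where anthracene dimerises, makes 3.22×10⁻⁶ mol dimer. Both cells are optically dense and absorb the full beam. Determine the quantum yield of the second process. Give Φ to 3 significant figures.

Φ = 0.0771

Photons absorbed by the actinometer: 5.47×10⁻⁶ / 0.131 = 4.176×10⁻⁵ mol.
Φ(unknown) = 3.22×10⁻⁶ / 4.176×10⁻⁵ = 0.0771.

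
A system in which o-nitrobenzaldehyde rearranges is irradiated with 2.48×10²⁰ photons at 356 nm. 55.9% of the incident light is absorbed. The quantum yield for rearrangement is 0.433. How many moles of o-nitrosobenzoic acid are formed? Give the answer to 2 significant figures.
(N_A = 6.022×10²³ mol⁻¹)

Moles of photons: 2.48×10²⁰ / 6.022×10²³ = 4.118×10⁻⁴ mol.
Photons absorbed: 0.559 × 4.118×10⁻⁴ = 2.302×10⁻⁴ mol.
Product: Φ × n_abs = 0.433 × 2.302×10⁻⁴ = 9.968×10⁻⁵ mol.

1.0×10⁻⁴ mol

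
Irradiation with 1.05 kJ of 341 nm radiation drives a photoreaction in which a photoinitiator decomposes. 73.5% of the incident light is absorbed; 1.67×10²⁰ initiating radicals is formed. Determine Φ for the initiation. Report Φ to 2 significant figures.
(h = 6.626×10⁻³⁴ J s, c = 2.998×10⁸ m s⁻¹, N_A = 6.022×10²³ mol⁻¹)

Φ = 0.13

Product: 1.67×10²⁰ / 6.022×10²³ = 2.773×10⁻⁴ mol.
Photon energy at 341 nm: hc/λ = (6.626×10⁻³⁴)(2.998×10⁸)/(341×10⁻⁹) = 5.825×10⁻¹⁹ J.
Incident energy: 1.05 kJ = 1050 J.
Photons incident: 1050 / 5.825×10⁻¹⁹ = 1.803×10²¹, i.e. 1.803×10²¹/6.022×10²³ = 0.002994 mol.
Photons absorbed: 0.735 × 0.002994 = 0.002201 mol.
Φ = 2.773×10⁻⁴ mol / 0.002201 mol photons = 0.13.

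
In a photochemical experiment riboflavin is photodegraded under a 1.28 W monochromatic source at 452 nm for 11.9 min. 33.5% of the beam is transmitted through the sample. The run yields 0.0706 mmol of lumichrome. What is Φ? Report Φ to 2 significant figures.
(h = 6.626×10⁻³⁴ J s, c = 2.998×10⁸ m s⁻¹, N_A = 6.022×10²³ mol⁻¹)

Φ = 0.031

Product: 0.0706 mmol = 7.06×10⁻⁵ mol.
Photon energy at 452 nm: hc/λ = (6.626×10⁻³⁴)(2.998×10⁸)/(452×10⁻⁹) = 4.395×10⁻¹⁹ J.
Energy delivered: (1.28 W)(714 s) = 913.9 J.
Photons incident: 913.9 / 4.395×10⁻¹⁹ = 2.079×10²¹, i.e. 2.079×10²¹/6.022×10²³ = 0.003452 mol.
Fraction absorbed: 1 − 33.5/100 = 0.6650.
Photons absorbed: 0.6650 × 0.003452 = 0.002296 mol.
Φ = 7.06×10⁻⁵ mol / 0.002296 mol photons = 0.031.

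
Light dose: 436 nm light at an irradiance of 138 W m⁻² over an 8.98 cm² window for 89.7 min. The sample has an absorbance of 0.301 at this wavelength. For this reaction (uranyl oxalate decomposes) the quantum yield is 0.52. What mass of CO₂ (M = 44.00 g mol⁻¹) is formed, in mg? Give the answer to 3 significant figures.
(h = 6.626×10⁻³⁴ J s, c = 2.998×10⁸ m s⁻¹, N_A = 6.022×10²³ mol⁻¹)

Photon energy at 436 nm: hc/λ = (6.626×10⁻³⁴)(2.998×10⁸)/(436×10⁻⁹) = 4.556×10⁻¹⁹ J.
Energy delivered: (138 W m⁻²)(8.98×10⁻⁴ m²)(5382 s) = 667.0 J.
Photons incident: 667.0 / 4.556×10⁻¹⁹ = 1.464×10²¹, i.e. 1.464×10²¹/6.022×10²³ = 0.002431 mol.
Fraction absorbed: 1 − 10^(−0.301) = 0.5000.
Photons absorbed: 0.5000 × 0.002431 = 0.001216 mol.
Product: Φ × n_abs = 0.52 × 0.001216 = 6.323×10⁻⁴ mol.
Mass: 6.323×10⁻⁴ × 44.00 = 0.02782 g = 27.8 mg.

27.8 mg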